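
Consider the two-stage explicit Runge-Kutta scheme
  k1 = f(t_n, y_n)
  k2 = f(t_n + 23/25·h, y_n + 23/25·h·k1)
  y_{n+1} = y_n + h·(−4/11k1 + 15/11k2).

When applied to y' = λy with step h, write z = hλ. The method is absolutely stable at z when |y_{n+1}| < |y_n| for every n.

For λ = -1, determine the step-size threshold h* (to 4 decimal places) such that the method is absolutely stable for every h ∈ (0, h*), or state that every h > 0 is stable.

(-0.7971,0); λ=-1 ⇒ h* = (55/69)/1 = 0.7971.

Set f=λy, z=hλ:
  k1=λy_n ⇒ h·k1=z·y_n;  k2=λ(1+23/25z)y_n ⇒ h·k2=z(1+23/25z)y_n
  y_{n+1}/y_n = 1 − 4/11z + 15/11z(1+23/25z) = 1 + z + 69/55z²
  so R(z) = 1 + z + 69/55z².

Solve |R(x)|<1 on ℝ⁻.
x=-1.28: |R|=1.7754
R=1: x+69/55x²=0 ⇒ x=−55/69=-0.7971; min R=1−1/(4·69/55)=0.8007>−1
Confirm numerically:
  x=-0.774: |R|=0.97757 <1
  x=-0.631: |R|=0.86851 <1
  x=-0.347: |R|=0.80406 <1
  x=-0.321: |R|=0.80827 <1
  x=-1.251: |R|=1.71236 >1
  x=-1.067: |R|=1.36129 >1
  x=-0.981: |R|=1.22633 >1
Interval (-0.7971, 0).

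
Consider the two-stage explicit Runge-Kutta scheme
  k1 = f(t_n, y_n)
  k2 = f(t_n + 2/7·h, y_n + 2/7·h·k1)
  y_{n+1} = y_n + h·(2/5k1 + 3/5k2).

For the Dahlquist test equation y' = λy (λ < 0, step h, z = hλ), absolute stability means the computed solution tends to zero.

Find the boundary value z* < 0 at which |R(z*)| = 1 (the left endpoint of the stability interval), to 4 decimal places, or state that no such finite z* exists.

z* = -5.8333.

With y'=λy (z=hλ):
  k1=λy_n ⇒ h·k1=z·y_n;  k2=λ(1+2/7z)y_n ⇒ h·k2=z(1+2/7z)y_n
  y_{n+1}/y_n = 1 + 2/5z + 3/5z(1+2/7z) = 1 + z + 6/35z²
  ⇒ R(z) = 1 + z + 6/35z².

Solve |R(x)|<1 on ℝ⁻.
x=-1.29: |R|=0.0047
R=1: x+6/35x²=0 ⇒ x=−35/6=-5.8333; min R=1−1/(4·6/35)=-0.4583>−1
Confirm numerically:
  x=-2.923: |R|=0.45833 <1
  x=-2.644: |R|=0.44559 <1
  x=-2.643: |R|=0.44549 <1
  x=-6.196: |R|=1.38521 >1
  x=-6.046: |R|=1.22042 >1
Stable set (-5.8333, 0).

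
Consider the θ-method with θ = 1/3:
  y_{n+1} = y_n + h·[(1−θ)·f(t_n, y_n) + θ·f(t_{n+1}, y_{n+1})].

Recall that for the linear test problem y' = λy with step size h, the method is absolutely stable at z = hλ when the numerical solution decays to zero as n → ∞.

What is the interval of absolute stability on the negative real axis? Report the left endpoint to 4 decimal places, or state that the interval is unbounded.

With y'=λy (z=hλ):
  y_{n+1} = y_n + z·[2/3·y_n + 1/3·y_{n+1}] ⇒ (1 − 1/3z)y_{n+1} = (1 + 2/3z)y_n
  Hence R(z) = (1 + 2/3z)/(1 − 1/3z).

Solve |R(x)|<1 on ℝ⁻.
x=-0.47: |R|=0.5937
R=−1: 1+2/3x = −1+1/3x ⇒ -1/3x=2 ⇒ x=2/(-1/3)=-6.0000
Confirm numerically:
  x=-5.042: |R|=0.88088 <1
  x=-3.755: |R|=0.66765 <1
  x=-3.674: |R|=0.65148 <1
  x=-6.414: |R|=1.04398 >1
  x=-6.168: |R|=1.01832 >1
Interval (-6.0000, 0).

(-6.0000, 0).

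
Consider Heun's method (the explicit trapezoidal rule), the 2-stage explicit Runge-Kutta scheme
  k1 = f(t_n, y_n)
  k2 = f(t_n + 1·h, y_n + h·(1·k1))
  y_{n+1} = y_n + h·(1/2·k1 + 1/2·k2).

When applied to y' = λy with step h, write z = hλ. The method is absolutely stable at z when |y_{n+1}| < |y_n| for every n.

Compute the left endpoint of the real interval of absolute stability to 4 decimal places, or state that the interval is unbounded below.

left endpoint -2.0000.

On y'=λy, z=hλ:
  order 2, 2-stage ⇒ R(z)=1+z+z^2/2
  (e.g. R(-1.52)=0.63520, |R|=0.63520)

Find x<0 with |R(x)|<1.
x=-1.52: |R|=0.6352
|R(-1.99)|=0.9900 |R(-1.28)|=0.5392 |R(-1.08)|=0.5032
Bisect:
  x_lo=-2.3191 |R|=1.3700  x_hi=-0.1430 |R|=0.8672
  mid=-1.23105 |R|=0.52669 →hi
  mid=-1.77507 |R|=0.80036 →hi
  mid=-2.04708 |R|=1.04818 →lo
  mid=-1.91107 |R|=0.91503 →hi
  mid=-1.97907 |R|=0.97929 →hi
  mid=-2.01307 |R|=1.01316 →lo
  mid=-1.99607 |R|=0.99608 →hi
  ...
  [-2.00006,-1.99993] ⇒ x*=-2.0000
So |R|<1 on (-2.0000, 0).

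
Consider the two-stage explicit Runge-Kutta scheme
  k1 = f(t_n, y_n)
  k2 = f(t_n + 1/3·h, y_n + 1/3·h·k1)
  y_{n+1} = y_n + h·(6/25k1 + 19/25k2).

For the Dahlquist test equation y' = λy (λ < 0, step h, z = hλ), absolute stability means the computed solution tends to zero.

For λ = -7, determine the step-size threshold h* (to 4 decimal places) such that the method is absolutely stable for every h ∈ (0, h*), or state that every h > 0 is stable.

(-3.9474,0); λ=-7 ⇒ h* = (75/19)/7 = 0.5639.

On y'=λy, z=hλ:
  k1=λy_n ⇒ h·k1=z·y_n;  k2=λ(1+1/3z)y_n ⇒ h·k2=z(1+1/3z)y_n
  y_{n+1}/y_n = 1 + 6/25z + 19/25z(1+1/3z) = 1 + z + 19/75z²
  ⇒ R(z) = 1 + z + 19/75z².

Boundary: |R(x)|=1, x<0.
x=-1.58: |R|=0.0524
R=1: x+19/75x²=0 ⇒ x=−75/19=-3.9474; min R=1−1/(4·19/75)=0.0132>−1
Confirm numerically:
  x=-3.888: |R|=0.94152 <1
  x=-3.753: |R|=0.81520 <1
  x=-1.988: |R|=0.01321 <1
  x=-1.790: |R|=0.02171 <1
  x=-4.087: |R|=1.14457 >1
  x=-3.974: |R|=1.02681 >1
Interval (-3.9474, 0).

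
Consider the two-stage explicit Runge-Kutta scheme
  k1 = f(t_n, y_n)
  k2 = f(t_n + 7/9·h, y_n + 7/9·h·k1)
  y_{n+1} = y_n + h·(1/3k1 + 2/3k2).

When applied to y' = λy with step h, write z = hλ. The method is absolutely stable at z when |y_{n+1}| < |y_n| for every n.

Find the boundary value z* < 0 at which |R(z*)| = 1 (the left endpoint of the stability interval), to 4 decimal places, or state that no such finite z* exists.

left endpoint -1.9286.

On y'=λy, z=hλ:
  k1=λy_n ⇒ h·k1=z·y_n;  k2=λ(1+7/9z)y_n ⇒ h·k2=z(1+7/9z)y_n
  y_{n+1}/y_n = 1 + 1/3z + 2/3z(1+7/9z) = 1 + z + 14/27z²
  ⇒ R(z) = 1 + z + 14/27z².

Solve |R(x)|<1 on ℝ⁻.
x=-1.29: |R|=0.5729
R=1: x+14/27x²=0 ⇒ x=−27/14=-1.9286; min R=1−1/(4·14/27)=0.5179>−1
Confirm numerically:
  x=-1.561: |R|=0.70248 <1
  x=-1.243: |R|=0.55814 <1
  x=-1.167: |R|=0.53916 <1
  x=-2.423: |R|=1.62119 >1
  x=-2.175: |R|=1.27792 >1
  x=-2.009: |R|=1.08378 >1
Interval (-1.9286, 0).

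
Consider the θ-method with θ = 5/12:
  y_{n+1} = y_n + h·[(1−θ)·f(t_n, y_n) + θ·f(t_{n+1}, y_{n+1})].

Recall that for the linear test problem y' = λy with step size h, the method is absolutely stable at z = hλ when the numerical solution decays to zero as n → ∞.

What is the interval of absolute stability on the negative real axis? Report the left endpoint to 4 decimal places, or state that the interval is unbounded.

z∈(-12.0000,0).

On y'=λy, z=hλ:
  y_{n+1} = y_n + z·[7/12·y_n + 5/12·y_{n+1}] ⇒ (1 − 5/12z)y_{n+1} = (1 + 7/12z)y_n
  Hence R(z) = (1 + 7/12z)/(1 − 5/12z).

Solve |R(x)|<1 on ℝ⁻.
x=-1.69: |R|=0.0083
R=−1: 1+7/12x = −1+5/12x ⇒ -1/6x=2 ⇒ x=2/(-1/6)=-12.0000
Confirm numerically:
  x=-7.899: |R|=0.84072 <1
  x=-7.746: |R|=0.83229 <1
  x=-7.199: |R|=0.79994 <1
  x=-5.035: |R|=0.62529 <1
  x=-12.424: |R|=1.01144 >1
  x=-12.155: |R|=1.00426 >1
  x=-12.121: |R|=1.00333 >1
So |R|<1 on (-12.0000, 0).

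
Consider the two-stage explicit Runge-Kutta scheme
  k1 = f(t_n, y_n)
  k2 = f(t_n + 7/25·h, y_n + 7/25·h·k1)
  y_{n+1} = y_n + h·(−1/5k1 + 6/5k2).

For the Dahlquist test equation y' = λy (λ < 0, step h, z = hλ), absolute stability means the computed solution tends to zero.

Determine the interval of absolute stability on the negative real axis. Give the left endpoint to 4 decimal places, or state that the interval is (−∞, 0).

(-2.9762, 0).

Test eqn y'=λy, z=hλ:
  k1=λy_n ⇒ h·k1=z·y_n;  k2=λ(1+7/25z)y_n ⇒ h·k2=z(1+7/25z)y_n
  y_{n+1}/y_n = 1 − 1/5z + 6/5z(1+7/25z) = 1 + z + 42/125z²
  Hence R(z) = 1 + z + 42/125z².

Need |R(x)|<1, x<0.
x=-1.61: |R|=0.2609
R=1: x+42/125x²=0 ⇒ x=−125/42=-2.9762; min R=1−1/(4·42/125)=0.2560>−1
Confirm numerically:
  x=-2.506: |R|=0.60409 <1
  x=-2.138: |R|=0.39787 <1
  x=-1.932: |R|=0.32216 <1
  x=-1.551: |R|=0.25728 <1
  x=-3.538: |R|=1.66786 >1
  x=-3.465: |R|=1.56909 >1
  x=-3.357: |R|=1.42953 >1
Interval (-2.9762, 0).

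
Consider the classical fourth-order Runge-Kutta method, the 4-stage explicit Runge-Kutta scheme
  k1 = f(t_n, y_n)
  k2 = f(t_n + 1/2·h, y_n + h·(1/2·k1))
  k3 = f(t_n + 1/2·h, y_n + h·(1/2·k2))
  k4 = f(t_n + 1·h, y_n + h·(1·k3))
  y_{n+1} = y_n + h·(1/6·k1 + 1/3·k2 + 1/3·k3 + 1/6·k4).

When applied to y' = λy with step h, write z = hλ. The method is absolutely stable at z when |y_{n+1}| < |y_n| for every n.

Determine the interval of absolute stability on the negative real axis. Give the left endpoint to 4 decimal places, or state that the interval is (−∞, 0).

z∈(-2.7853,0).

On y'=λy, z=hλ:
  order 4, 4-stage ⇒ R(z)=1+z+z^2/2+z^3/6+z^4/24
  (e.g. R(-1.72)=0.27580, |R|=0.27580)

Solve |R(x)|<1 on ℝ⁻.
x=-1.72: |R|=0.2758
|R(-2.86)|=1.1186 |R(-2.24)|=0.4446 |R(-0.98)|=0.3818
Bisect:
  x_lo=-3.4135 |R|=2.4407  x_hi=-0.1247 |R|=0.8828
  mid=-1.76912 |R|=0.28109 →hi
  mid=-2.59133 |R|=0.74484 →hi
  mid=-3.00244 |R|=1.37989 →lo
  mid=-2.79689 |R|=1.01762 →lo
  mid=-2.69411 |R|=0.87100 →hi
  mid=-2.74550 |R|=0.94164 →hi
  mid=-2.77119 |R|=0.97895 →hi
  mid=-2.78404 |R|=0.99811 →hi
  mid=-2.79046 |R|=1.00782 →lo
  mid=-2.78725 |R|=1.00295 →lo
  ...
  [-2.78544,-2.78524] ⇒ x*=-2.7853
So |R|<1 on (-2.7853, 0).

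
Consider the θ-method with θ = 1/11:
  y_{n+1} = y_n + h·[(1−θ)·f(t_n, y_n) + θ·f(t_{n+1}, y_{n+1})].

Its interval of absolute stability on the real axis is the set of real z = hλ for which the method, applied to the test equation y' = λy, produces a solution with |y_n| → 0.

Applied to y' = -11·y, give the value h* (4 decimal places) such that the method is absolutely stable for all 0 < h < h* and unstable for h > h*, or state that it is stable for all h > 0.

(-2.4444,0); λ=-11 ⇒ h* = (22/9)/11 = 0.2222.

Set f=λy, z=hλ:
  y_{n+1} = y_n + z·[10/11·y_n + 1/11·y_{n+1}] ⇒ (1 − 1/11z)y_{n+1} = (1 + 10/11z)y_n
  Hence R(z) = (1 + 10/11z)/(1 − 1/11z).

Boundary: |R(x)|=1, x<0.
x=-1.15: |R|=0.0412
R=−1: 1+10/11x = −1+1/11x ⇒ -9/11x=2 ⇒ x=2/(-9/11)=-2.4444
Confirm numerically:
  x=-2.318: |R|=0.91455 <1
  x=-2.283: |R|=0.89061 <1
  x=-1.777: |R|=0.52986 <1
  x=-1.018: |R|=0.06823 <1
  x=-2.934: |R|=1.31620 >1
  x=-2.813: |R|=1.24014 >1
Stable set (-2.4444, 0).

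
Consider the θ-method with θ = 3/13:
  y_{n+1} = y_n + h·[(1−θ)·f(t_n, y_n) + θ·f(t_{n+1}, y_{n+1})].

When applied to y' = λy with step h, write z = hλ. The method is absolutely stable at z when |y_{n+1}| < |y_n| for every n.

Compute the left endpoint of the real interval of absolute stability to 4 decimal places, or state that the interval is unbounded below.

z* = -3.7143.

With y'=λy (z=hλ):
  y_{n+1} = y_n + z·[10/13·y_n + 3/13·y_{n+1}] ⇒ (1 − 3/13z)y_{n+1} = (1 + 10/13z)y_n
  Hence R(z) = (1 + 10/13z)/(1 − 3/13z).

Need |R(x)|<1, x<0.
x=-1.57: |R|=0.1525
R=−1: 1+10/13x = −1+3/13x ⇒ -7/13x=2 ⇒ x=2/(-7/13)=-3.7143
Confirm numerically:
  x=-3.121: |R|=0.81429 <1
  x=-3.070: |R|=0.79694 <1
  x=-2.276: |R|=0.49223 <1
  x=-1.848: |R|=0.29551 <1
  x=-4.307: |R|=1.16006 >1
  x=-4.160: |R|=1.12245 >1
Interval (-3.7143, 0).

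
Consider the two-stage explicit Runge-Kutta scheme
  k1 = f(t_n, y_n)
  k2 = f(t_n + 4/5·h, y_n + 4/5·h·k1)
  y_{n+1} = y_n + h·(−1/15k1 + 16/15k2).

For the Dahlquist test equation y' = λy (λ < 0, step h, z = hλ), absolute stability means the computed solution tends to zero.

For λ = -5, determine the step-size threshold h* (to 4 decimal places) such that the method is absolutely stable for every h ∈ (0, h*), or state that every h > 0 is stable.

With y'=λy (z=hλ):
  k1=λy_n ⇒ h·k1=z·y_n;  k2=λ(1+4/5z)y_n ⇒ h·k2=z(1+4/5z)y_n
  y_{n+1}/y_n = 1 − 1/15z + 16/15z(1+4/5z) = 1 + z + 64/75z²
  R(z) = 1 + z + 64/75z².

Find x<0 with |R(x)|<1.
x=-1.09: |R|=0.9238
R=1: x+64/75x²=0 ⇒ x=−75/64=-1.1719; min R=1−1/(4·64/75)=0.7070>−1
Confirm numerically:
  x=-0.948: |R|=0.81889 <1
  x=-0.644: |R|=0.70991 <1
  x=-0.590: |R|=0.70705 <1
  x=-0.497: |R|=0.71378 <1
  x=-1.719: |R|=1.80257 >1
  x=-1.544: |R|=1.49029 >1
So |R|<1 on (-1.1719, 0).

(-1.1719,0); λ=-5 ⇒ h* = (75/64)/5 = 0.2344.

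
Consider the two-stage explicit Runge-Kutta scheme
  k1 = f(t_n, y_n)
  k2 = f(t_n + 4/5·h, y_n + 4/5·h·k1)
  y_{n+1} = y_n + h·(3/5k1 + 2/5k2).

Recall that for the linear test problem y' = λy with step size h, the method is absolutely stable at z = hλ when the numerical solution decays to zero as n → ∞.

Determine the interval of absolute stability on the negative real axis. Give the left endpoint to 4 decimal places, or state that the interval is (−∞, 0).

(-3.1250, 0).

Set f=λy, z=hλ:
  k1=λy_n ⇒ h·k1=z·y_n;  k2=λ(1+4/5z)y_n ⇒ h·k2=z(1+4/5z)y_n
  y_{n+1}/y_n = 1 + 3/5z + 2/5z(1+4/5z) = 1 + z + 8/25z²
  ⇒ R(z) = 1 + z + 8/25z².

Boundary: |R(x)|=1, x<0.
x=-0.87: |R|=0.3722
R=1: x+8/25x²=0 ⇒ x=−25/8=-3.1250; min R=1−1/(4·8/25)=0.2188>−1
Confirm numerically:
  x=-2.978: |R|=0.85991 <1
  x=-2.710: |R|=0.64011 <1
  x=-2.544: |R|=0.52702 <1
  x=-1.773: |R|=0.23293 <1
  x=-3.184: |R|=1.06011 >1
  x=-3.178: |R|=1.05390 >1
So |R|<1 on (-3.1250, 0).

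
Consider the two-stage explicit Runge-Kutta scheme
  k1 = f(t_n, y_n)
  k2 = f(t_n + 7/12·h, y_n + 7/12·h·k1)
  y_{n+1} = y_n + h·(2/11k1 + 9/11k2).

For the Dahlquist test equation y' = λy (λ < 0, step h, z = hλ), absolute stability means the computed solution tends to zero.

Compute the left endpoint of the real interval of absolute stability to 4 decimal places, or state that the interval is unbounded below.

Test eqn y'=λy, z=hλ:
  k1=λy_n ⇒ h·k1=z·y_n;  k2=λ(1+7/12z)y_n ⇒ h·k2=z(1+7/12z)y_n
  y_{n+1}/y_n = 1 + 2/11z + 9/11z(1+7/12z) = 1 + z + 21/44z²
  Hence R(z) = 1 + z + 21/44z².

Need |R(x)|<1, x<0.
x=-1.02: |R|=0.4766
R=1: x+21/44x²=0 ⇒ x=−44/21=-2.0952; min R=1−1/(4·21/44)=0.4762>−1
Confirm numerically:
  x=-2.060: |R|=0.96535 <1
  x=-1.981: |R|=0.89199 <1
  x=-1.061: |R|=0.47628 <1
  x=-2.567: |R|=1.57798 >1
  x=-2.161: |R|=1.06783 >1
Stable set (-2.0952, 0).

left endpoint -2.0952.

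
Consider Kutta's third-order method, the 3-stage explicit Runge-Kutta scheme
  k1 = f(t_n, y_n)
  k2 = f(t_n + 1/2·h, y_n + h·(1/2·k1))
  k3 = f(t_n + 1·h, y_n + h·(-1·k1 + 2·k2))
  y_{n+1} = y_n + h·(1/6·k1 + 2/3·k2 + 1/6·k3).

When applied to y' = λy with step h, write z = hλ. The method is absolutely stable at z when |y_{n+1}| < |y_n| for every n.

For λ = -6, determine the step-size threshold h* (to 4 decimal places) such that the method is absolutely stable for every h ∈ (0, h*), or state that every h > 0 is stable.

Set f=λy, z=hλ:
  order 3, 3-stage ⇒ R(z)=1+z+z^2/2+z^3/6
  (e.g. R(-1.73)=-0.09650, |R|=0.09650)

Solve |R(x)|<1 on ℝ⁻.
x=-1.73: |R|=0.0965
|R(-1.47)|=0.0810 |R(-1.23)|=0.2163 |R(-1.22)|=0.2216
Bisect:
  x_lo=-2.8894 |R|=1.7354  x_hi=-0.1253 |R|=0.8823
  mid=-1.50732 |R|=0.05791 →hi
  mid=-2.19835 |R|=0.55265 →hi
  mid=-2.54386 |R|=1.05190 →lo
  mid=-2.37110 |R|=0.78181 →hi
  mid=-2.45748 |R|=0.91142 →hi
  mid=-2.50067 |R|=0.98026 →hi
  mid=-2.52227 |R|=1.01572 →lo
  mid=-2.51147 |R|=0.99790 →hi
  ...
  [-2.51282,-2.51265] ⇒ x*=-2.5127
Interval (-2.5127, 0).

(-2.5127,0); λ=-6 ⇒ h* = 0.4188.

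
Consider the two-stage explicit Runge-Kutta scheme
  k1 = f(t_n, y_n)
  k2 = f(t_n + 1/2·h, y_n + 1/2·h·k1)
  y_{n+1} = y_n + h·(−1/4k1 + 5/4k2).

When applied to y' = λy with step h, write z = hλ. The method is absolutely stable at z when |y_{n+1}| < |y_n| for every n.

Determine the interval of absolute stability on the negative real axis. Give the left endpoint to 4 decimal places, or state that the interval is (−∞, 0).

With y'=λy (z=hλ):
  k1=λy_n ⇒ h·k1=z·y_n;  k2=λ(1+1/2z)y_n ⇒ h·k2=z(1+1/2z)y_n
  y_{n+1}/y_n = 1 − 1/4z + 5/4z(1+1/2z) = 1 + z + 5/8z²
  R(z) = 1 + z + 5/8z².

Solve |R(x)|<1 on ℝ⁻.
x=-0.84: |R|=0.6010
R=1: x+5/8x²=0 ⇒ x=−8/5=-1.6000; min R=1−1/(4·5/8)=0.6000>−1
Confirm numerically:
  x=-1.491: |R|=0.89843 <1
  x=-1.456: |R|=0.86896 <1
  x=-1.134: |R|=0.66972 <1
  x=-1.002: |R|=0.62550 <1
  x=-2.188: |R|=1.80409 >1
  x=-1.969: |R|=1.45410 >1
  x=-1.849: |R|=1.28775 >1
So |R|<1 on (-1.6000, 0).

z∈(-1.6000,0).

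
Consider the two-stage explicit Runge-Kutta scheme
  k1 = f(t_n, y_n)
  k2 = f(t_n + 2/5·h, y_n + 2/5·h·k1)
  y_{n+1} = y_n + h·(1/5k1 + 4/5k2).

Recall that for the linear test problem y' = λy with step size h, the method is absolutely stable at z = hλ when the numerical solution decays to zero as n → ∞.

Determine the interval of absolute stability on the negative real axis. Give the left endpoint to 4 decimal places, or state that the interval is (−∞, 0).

Set f=λy, z=hλ:
  k1=λy_n ⇒ h·k1=z·y_n;  k2=λ(1+2/5z)y_n ⇒ h·k2=z(1+2/5z)y_n
  y_{n+1}/y_n = 1 + 1/5z + 4/5z(1+2/5z) = 1 + z + 8/25z²
  ⇒ R(z) = 1 + z + 8/25z².

Need |R(x)|<1, x<0.
x=-0.56: |R|=0.5404
R=1: x+8/25x²=0 ⇒ x=−25/8=-3.1250; min R=1−1/(4·8/25)=0.2188>−1
Confirm numerically:
  x=-2.716: |R|=0.64453 <1
  x=-2.441: |R|=0.46571 <1
  x=-1.504: |R|=0.21985 <1
  x=-1.366: |R|=0.23111 <1
  x=-3.542: |R|=1.47264 >1
  x=-3.367: |R|=1.26074 >1
Interval (-3.1250, 0).

(-3.1250, 0).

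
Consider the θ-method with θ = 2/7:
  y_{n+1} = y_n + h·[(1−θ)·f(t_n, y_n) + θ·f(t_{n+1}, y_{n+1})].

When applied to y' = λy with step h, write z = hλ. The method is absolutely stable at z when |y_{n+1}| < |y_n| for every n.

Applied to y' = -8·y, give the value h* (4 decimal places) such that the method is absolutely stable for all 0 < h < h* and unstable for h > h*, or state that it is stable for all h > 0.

(-4.6667,0); λ=-8 ⇒ h* = (14/3)/8 = 0.5833.

Set f=λy, z=hλ:
  y_{n+1} = y_n + z·[5/7·y_n + 2/7·y_{n+1}] ⇒ (1 − 2/7z)y_{n+1} = (1 + 5/7z)y_n
  so R(z) = (1 + 5/7z)/(1 − 2/7z).

Solve |R(x)|<1 on ℝ⁻.
x=-1.36: |R|=0.0206
R=−1: 1+5/7x = −1+2/7x ⇒ -3/7x=2 ⇒ x=2/(-3/7)=-4.6667
Confirm numerically:
  x=-4.484: |R|=0.96568 <1
  x=-3.746: |R|=0.80941 <1
  x=-2.605: |R|=0.49345 <1
  x=-5.195: |R|=1.09114 >1
  x=-4.798: |R|=1.02374 >1
Interval (-4.6667, 0).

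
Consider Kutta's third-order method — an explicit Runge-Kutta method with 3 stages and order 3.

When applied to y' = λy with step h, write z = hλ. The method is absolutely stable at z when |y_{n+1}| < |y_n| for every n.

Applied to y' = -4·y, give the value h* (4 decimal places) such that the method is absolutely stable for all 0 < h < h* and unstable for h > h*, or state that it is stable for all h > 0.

(-2.5127,0); λ=-4 ⇒ h* = 0.6282.

On y'=λy, z=hλ:
  order 3, 3-stage ⇒ R(z)=1+z+z^2/2+z^3/6
  (e.g. R(-0.4)=0.66933, |R|=0.66933)

Boundary: |R(x)|=1, x<0.
x=-0.4: |R|=0.6693
|R(-2.62)|=1.1853 |R(-2.32)|=0.7100 |R(-1.23)|=0.2163
Bisect:
  x_lo=-3.3351 |R|=2.9564  x_hi=-0.3531 |R|=0.7019
  mid=-1.84414 |R|=0.18899 →hi
  mid=-2.58964 |R|=1.13098 →lo
  mid=-2.21689 |R|=0.57544 →hi
  mid=-2.40326 |R|=0.82884 →hi
  mid=-2.49645 |R|=0.97341 →hi
  mid=-2.54305 |R|=1.05052 →lo
  mid=-2.51975 |R|=1.01155 →lo
  ...
  [-2.51283,-2.51265] ⇒ x*=-2.5127
Interval (-2.5127, 0).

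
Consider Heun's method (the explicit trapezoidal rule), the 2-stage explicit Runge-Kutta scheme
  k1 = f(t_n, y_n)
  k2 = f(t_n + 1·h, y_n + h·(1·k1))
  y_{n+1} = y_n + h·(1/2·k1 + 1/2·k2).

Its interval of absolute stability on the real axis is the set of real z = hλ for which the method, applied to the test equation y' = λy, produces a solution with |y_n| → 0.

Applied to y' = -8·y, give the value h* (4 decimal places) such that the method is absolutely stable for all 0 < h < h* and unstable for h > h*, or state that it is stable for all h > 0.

(-2.0000,0); λ=-8 ⇒ h* = 0.2500.

On y'=λy, z=hλ:
  order 2, 2-stage ⇒ R(z)=1+z+z^2/2
  (e.g. R(-0.96)=0.50080, |R|=0.50080)

Solve |R(x)|<1 on ℝ⁻.
x=-0.96: |R|=0.5008
|R(-1.47)|=0.6104 |R(-1.45)|=0.6013 |R(-1.3)|=0.5450
Bisect:
  x_lo=-2.4367 |R|=1.5320  x_hi=-0.1400 |R|=0.8698
  mid=-1.28833 |R|=0.54157 →hi
  mid=-1.86251 |R|=0.87196 →hi
  mid=-2.14960 |R|=1.16079 →lo
  mid=-2.00605 |R|=1.00607 →lo
  mid=-1.93428 |R|=0.93644 →hi
  mid=-1.97017 |R|=0.97061 →hi
  mid=-1.98811 |R|=0.98818 →hi
  mid=-1.99708 |R|=0.99709 →hi
  mid=-2.00157 |R|=1.00157 →lo
  ...
  [-2.00002,-1.99988] ⇒ x*=-2.0000
So |R|<1 on (-2.0000, 0).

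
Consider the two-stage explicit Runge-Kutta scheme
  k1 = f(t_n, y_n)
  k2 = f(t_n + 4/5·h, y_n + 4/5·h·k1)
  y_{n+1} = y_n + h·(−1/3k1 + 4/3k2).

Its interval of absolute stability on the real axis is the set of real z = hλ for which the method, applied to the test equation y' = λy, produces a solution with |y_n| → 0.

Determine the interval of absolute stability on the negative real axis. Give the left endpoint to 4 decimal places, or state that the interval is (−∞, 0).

(-0.9375, 0).

Test eqn y'=λy, z=hλ:
  k1=λy_n ⇒ h·k1=z·y_n;  k2=λ(1+4/5z)y_n ⇒ h·k2=z(1+4/5z)y_n
  y_{n+1}/y_n = 1 − 1/3z + 4/3z(1+4/5z) = 1 + z + 16/15z²
  R(z) = 1 + z + 16/15z².

Find x<0 with |R(x)|<1.
x=-0.54: |R|=0.7710
R=1: x+16/15x²=0 ⇒ x=−15/16=-0.9375; min R=1−1/(4·16/15)=0.7656>−1
Confirm numerically:
  x=-0.916: |R|=0.97899 <1
  x=-0.801: |R|=0.88337 <1
  x=-0.751: |R|=0.85060 <1
  x=-0.418: |R|=0.76837 <1
  x=-1.201: |R|=1.33756 >1
  x=-1.136: |R|=1.24053 >1
So |R|<1 on (-0.9375, 0).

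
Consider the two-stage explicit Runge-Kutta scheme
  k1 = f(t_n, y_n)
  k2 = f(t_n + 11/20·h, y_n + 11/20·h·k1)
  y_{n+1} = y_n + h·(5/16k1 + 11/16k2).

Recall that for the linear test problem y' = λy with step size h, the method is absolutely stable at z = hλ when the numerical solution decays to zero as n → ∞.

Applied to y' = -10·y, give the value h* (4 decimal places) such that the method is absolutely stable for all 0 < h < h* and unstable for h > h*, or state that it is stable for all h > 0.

(-2.6446,0); λ=-10 ⇒ h* = (320/121)/10 = 0.2645.

With y'=λy (z=hλ):
  k1=λy_n ⇒ h·k1=z·y_n;  k2=λ(1+11/20z)y_n ⇒ h·k2=z(1+11/20z)y_n
  y_{n+1}/y_n = 1 + 5/16z + 11/16z(1+11/20z) = 1 + z + 121/320z²
  R(z) = 1 + z + 121/320z².

Find x<0 with |R(x)|<1.
x=-1.55: |R|=0.3584
R=1: x+121/320x²=0 ⇒ x=−320/121=-2.6446; min R=1−1/(4·121/320)=0.3388>−1
Confirm numerically:
  x=-2.261: |R|=0.67202 <1
  x=-2.221: |R|=0.64423 <1
  x=-1.087: |R|=0.35978 <1
  x=-3.173: |R|=1.63394 >1
  x=-3.089: |R|=1.51904 >1
  x=-2.829: |R|=1.19723 >1
So |R|<1 on (-2.6446, 0).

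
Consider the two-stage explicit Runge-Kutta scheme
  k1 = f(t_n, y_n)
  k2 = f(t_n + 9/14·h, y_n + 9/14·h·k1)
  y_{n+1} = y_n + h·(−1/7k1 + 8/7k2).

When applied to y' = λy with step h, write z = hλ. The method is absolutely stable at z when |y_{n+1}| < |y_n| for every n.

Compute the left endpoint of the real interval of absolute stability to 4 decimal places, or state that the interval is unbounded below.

On y'=λy, z=hλ:
  k1=λy_n ⇒ h·k1=z·y_n;  k2=λ(1+9/14z)y_n ⇒ h·k2=z(1+9/14z)y_n
  y_{n+1}/y_n = 1 − 1/7z + 8/7z(1+9/14z) = 1 + z + 36/49z²
  Hence R(z) = 1 + z + 36/49z².

Solve |R(x)|<1 on ℝ⁻.
x=-1.66: |R|=1.3645
R=1: x+36/49x²=0 ⇒ x=−49/36=-1.3611; min R=1−1/(4·36/49)=0.6597>−1
Confirm numerically:
  x=-1.073: |R|=0.77287 <1
  x=-0.866: |R|=0.68499 <1
  x=-0.759: |R|=0.66424 <1
  x=-0.719: |R|=0.66081 <1
  x=-1.631: |R|=1.32340 >1
  x=-1.443: |R|=1.08682 >1
  x=-1.422: |R|=1.06361 >1
Stable set (-1.3611, 0).

left endpoint -1.3611.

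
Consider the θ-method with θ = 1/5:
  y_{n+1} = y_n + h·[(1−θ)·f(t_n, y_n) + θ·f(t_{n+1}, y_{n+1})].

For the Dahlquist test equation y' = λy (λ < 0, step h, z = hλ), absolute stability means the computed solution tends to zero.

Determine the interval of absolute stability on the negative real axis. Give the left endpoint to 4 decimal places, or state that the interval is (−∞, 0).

Set f=λy, z=hλ:
  y_{n+1} = y_n + z·[4/5·y_n + 1/5·y_{n+1}] ⇒ (1 − 1/5z)y_{n+1} = (1 + 4/5z)y_n
  R(z) = (1 + 4/5z)/(1 − 1/5z).

Solve |R(x)|<1 on ℝ⁻.
x=-1.35: |R|=0.0630
R=−1: 1+4/5x = −1+1/5x ⇒ -3/5x=2 ⇒ x=2/(-3/5)=-3.3333
Confirm numerically:
  x=-2.816: |R|=0.80143 <1
  x=-2.800: |R|=0.79487 <1
  x=-2.719: |R|=0.76124 <1
  x=-2.469: |R|=0.65283 <1
  x=-3.557: |R|=1.07842 >1
  x=-3.479: |R|=1.05154 >1
So |R|<1 on (-3.3333, 0).

(-3.3333, 0).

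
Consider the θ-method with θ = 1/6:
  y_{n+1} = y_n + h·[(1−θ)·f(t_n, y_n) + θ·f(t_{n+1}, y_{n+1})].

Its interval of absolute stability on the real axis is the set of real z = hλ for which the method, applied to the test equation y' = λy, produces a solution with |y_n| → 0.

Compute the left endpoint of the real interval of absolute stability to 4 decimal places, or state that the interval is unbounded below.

With y'=λy (z=hλ):
  y_{n+1} = y_n + z·[5/6·y_n + 1/6·y_{n+1}] ⇒ (1 − 1/6z)y_{n+1} = (1 + 5/6z)y_n
  so R(z) = (1 + 5/6z)/(1 − 1/6z).

Boundary: |R(x)|=1, x<0.
x=-1.15: |R|=0.0350
R=−1: 1+5/6x = −1+1/6x ⇒ -2/3x=2 ⇒ x=2/(-2/3)=-3.0000
Confirm numerically:
  x=-2.612: |R|=0.81979 <1
  x=-2.297: |R|=0.66108 <1
  x=-1.556: |R|=0.23557 <1
  x=-3.537: |R|=1.22523 >1
  x=-3.371: |R|=1.15836 >1
  x=-3.186: |R|=1.08099 >1
Stable set (-3.0000, 0).

z* = -3.0000.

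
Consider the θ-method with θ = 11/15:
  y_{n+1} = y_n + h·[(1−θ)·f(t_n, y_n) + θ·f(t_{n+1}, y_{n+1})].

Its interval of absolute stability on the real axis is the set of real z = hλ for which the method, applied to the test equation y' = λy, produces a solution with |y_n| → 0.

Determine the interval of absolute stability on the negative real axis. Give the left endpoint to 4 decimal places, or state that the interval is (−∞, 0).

Test eqn y'=λy, z=hλ:
  y_{n+1} = y_n + z·[4/15·y_n + 11/15·y_{n+1}] ⇒ (1 − 11/15z)y_{n+1} = (1 + 4/15z)y_n
  Hence R(z) = (1 + 4/15z)/(1 − 11/15z).

Solve |R(x)|<1 on ℝ⁻.
x=-1.17: |R|=0.3703
x=-2: |R|=0.1892
x=-10: |R|=0.2000
x=-100: |R|=0.3453
θ=11/15≥1/2 ⇒ |1+4/15x|<|1−11/15x| ∀x<0 ⇒ unbounded interval.

interval (−∞, 0).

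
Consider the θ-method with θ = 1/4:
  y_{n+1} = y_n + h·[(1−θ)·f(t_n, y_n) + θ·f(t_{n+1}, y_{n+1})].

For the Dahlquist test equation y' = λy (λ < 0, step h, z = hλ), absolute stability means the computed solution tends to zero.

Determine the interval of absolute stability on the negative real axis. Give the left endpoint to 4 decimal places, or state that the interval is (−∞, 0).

(-4.0000, 0).

On y'=λy, z=hλ:
  y_{n+1} = y_n + z·[3/4·y_n + 1/4·y_{n+1}] ⇒ (1 − 1/4z)y_{n+1} = (1 + 3/4z)y_n
  R(z) = (1 + 3/4z)/(1 − 1/4z).

Need |R(x)|<1, x<0.
x=-1.42: |R|=0.0480
R=−1: 1+3/4x = −1+1/4x ⇒ -1/2x=2 ⇒ x=2/(-1/2)=-4.0000
Confirm numerically:
  x=-3.965: |R|=0.99121 <1
  x=-3.772: |R|=0.94133 <1
  x=-3.581: |R|=0.88946 <1
  x=-2.257: |R|=0.44286 <1
  x=-4.573: |R|=1.13368 >1
  x=-4.504: |R|=1.11853 >1
  x=-4.105: |R|=1.02591 >1
Stable set (-4.0000, 0).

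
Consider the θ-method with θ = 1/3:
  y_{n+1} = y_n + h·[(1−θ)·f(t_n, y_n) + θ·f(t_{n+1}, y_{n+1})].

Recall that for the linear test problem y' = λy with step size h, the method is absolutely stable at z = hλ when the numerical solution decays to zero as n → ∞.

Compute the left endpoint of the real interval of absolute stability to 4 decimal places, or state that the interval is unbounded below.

z* = -6.0000.

Test eqn y'=λy, z=hλ:
  y_{n+1} = y_n + z·[2/3·y_n + 1/3·y_{n+1}] ⇒ (1 − 1/3z)y_{n+1} = (1 + 2/3z)y_n
  Hence R(z) = (1 + 2/3z)/(1 − 1/3z).

Boundary: |R(x)|=1, x<0.
x=-1.03: |R|=0.2333
R=−1: 1+2/3x = −1+1/3x ⇒ -1/3x=2 ⇒ x=2/(-1/3)=-6.0000
Confirm numerically:
  x=-5.955: |R|=0.99497 <1
  x=-5.391: |R|=0.92742 <1
  x=-4.703: |R|=0.83162 <1
  x=-6.494: |R|=1.05203 >1
  x=-6.062: |R|=1.00684 >1
Stable set (-6.0000, 0).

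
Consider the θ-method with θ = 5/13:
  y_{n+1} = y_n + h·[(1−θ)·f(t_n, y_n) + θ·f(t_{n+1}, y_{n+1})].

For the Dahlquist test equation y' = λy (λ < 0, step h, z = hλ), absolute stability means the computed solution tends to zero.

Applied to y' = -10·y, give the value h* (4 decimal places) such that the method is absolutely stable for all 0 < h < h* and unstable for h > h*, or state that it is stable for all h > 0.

With y'=λy (z=hλ):
  y_{n+1} = y_n + z·[8/13·y_n + 5/13·y_{n+1}] ⇒ (1 − 5/13z)y_{n+1} = (1 + 8/13z)y_n
  R(z) = (1 + 8/13z)/(1 − 5/13z).

Find x<0 with |R(x)|<1.
x=-1.15: |R|=0.2027
R=−1: 1+8/13x = −1+5/13x ⇒ -3/13x=2 ⇒ x=2/(-3/13)=-8.6667
Confirm numerically:
  x=-7.886: |R|=0.95533 <1
  x=-7.268: |R|=0.91496 <1
  x=-6.499: |R|=0.85706 <1
  x=-9.050: |R|=1.01974 >1
  x=-8.700: |R|=1.00177 >1
So |R|<1 on (-8.6667, 0).

(-8.6667,0); λ=-10 ⇒ h* = (26/3)/10 = 0.8667.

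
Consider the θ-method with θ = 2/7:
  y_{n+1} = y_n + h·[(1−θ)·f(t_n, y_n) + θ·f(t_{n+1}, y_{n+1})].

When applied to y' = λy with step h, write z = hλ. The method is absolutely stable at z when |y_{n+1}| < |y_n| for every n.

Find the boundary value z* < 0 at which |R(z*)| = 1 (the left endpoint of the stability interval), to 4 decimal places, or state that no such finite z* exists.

With y'=λy (z=hλ):
  y_{n+1} = y_n + z·[5/7·y_n + 2/7·y_{n+1}] ⇒ (1 − 2/7z)y_{n+1} = (1 + 5/7z)y_n
  R(z) = (1 + 5/7z)/(1 − 2/7z).

Boundary: |R(x)|=1, x<0.
x=-0.5: |R|=0.5625
R=−1: 1+5/7x = −1+2/7x ⇒ -3/7x=2 ⇒ x=2/(-3/7)=-4.6667
Confirm numerically:
  x=-4.167: |R|=0.90224 <1
  x=-2.787: |R|=0.55153 <1
  x=-1.963: |R|=0.25764 <1
  x=-5.183: |R|=1.08920 >1
  x=-5.094: |R|=1.07459 >1
  x=-5.033: |R|=1.06440 >1
Stable set (-4.6667, 0).

left endpoint -4.6667.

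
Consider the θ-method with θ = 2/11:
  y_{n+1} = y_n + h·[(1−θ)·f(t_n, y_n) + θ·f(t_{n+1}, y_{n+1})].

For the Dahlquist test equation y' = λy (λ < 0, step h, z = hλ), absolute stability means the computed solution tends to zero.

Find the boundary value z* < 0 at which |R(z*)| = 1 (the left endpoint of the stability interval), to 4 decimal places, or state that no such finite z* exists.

left endpoint -3.1429.

With y'=λy (z=hλ):
  y_{n+1} = y_n + z·[9/11·y_n + 2/11·y_{n+1}] ⇒ (1 − 2/11z)y_{n+1} = (1 + 9/11z)y_n
  R(z) = (1 + 9/11z)/(1 − 2/11z).

Solve |R(x)|<1 on ℝ⁻.
x=-1.65: |R|=0.2692
R=−1: 1+9/11x = −1+2/11x ⇒ -7/11x=2 ⇒ x=2/(-7/11)=-3.1429
Confirm numerically:
  x=-3.045: |R|=0.95992 <1
  x=-2.901: |R|=0.89924 <1
  x=-1.978: |R|=0.45480 <1
  x=-3.363: |R|=1.08693 >1
  x=-3.194: |R|=1.02059 >1
So |R|<1 on (-3.1429, 0).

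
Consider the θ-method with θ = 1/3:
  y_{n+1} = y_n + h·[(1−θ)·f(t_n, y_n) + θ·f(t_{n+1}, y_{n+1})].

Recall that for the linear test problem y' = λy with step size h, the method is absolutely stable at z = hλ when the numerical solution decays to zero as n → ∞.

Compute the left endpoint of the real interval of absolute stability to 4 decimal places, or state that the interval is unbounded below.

Set f=λy, z=hλ:
  y_{n+1} = y_n + z·[2/3·y_n + 1/3·y_{n+1}] ⇒ (1 − 1/3z)y_{n+1} = (1 + 2/3z)y_n
  R(z) = (1 + 2/3z)/(1 − 1/3z).

Find x<0 with |R(x)|<1.
x=-0.79: |R|=0.3747
R=−1: 1+2/3x = −1+1/3x ⇒ -1/3x=2 ⇒ x=2/(-1/3)=-6.0000
Confirm numerically:
  x=-5.650: |R|=0.95954 <1
  x=-5.242: |R|=0.90803 <1
  x=-3.410: |R|=0.59594 <1
  x=-6.314: |R|=1.03371 >1
  x=-6.228: |R|=1.02471 >1
Stable set (-6.0000, 0).

z* = -6.0000.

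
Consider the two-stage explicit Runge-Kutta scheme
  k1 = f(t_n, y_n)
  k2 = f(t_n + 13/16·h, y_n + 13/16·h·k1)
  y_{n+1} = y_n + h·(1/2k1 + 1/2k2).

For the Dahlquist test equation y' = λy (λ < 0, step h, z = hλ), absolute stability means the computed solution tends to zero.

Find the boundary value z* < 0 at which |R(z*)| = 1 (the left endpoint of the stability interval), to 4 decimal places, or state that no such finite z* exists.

Set f=λy, z=hλ:
  k1=λy_n ⇒ h·k1=z·y_n;  k2=λ(1+13/16z)y_n ⇒ h·k2=z(1+13/16z)y_n
  y_{n+1}/y_n = 1 + 1/2z + 1/2z(1+13/16z) = 1 + z + 13/32z²
  Hence R(z) = 1 + z + 13/32z².

Solve |R(x)|<1 on ℝ⁻.
x=-0.53: |R|=0.5841
R=1: x+13/32x²=0 ⇒ x=−32/13=-2.4615; min R=1−1/(4·13/32)=0.3846>−1
Confirm numerically:
  x=-1.485: |R|=0.41087 <1
  x=-1.368: |R|=0.39227 <1
  x=-1.146: |R|=0.38753 <1
  x=-1.037: |R|=0.39987 <1
  x=-3.006: |R|=1.66489 >1
  x=-2.723: |R|=1.28923 >1
  x=-2.606: |R|=1.15294 >1
Stable set (-2.4615, 0).

z* = -2.4615.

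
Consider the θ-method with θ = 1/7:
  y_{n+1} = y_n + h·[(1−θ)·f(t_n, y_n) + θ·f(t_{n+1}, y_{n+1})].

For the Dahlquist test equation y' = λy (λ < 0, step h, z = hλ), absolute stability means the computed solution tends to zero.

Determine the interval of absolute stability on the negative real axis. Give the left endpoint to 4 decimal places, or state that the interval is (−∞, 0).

z∈(-2.8000,0).

On y'=λy, z=hλ:
  y_{n+1} = y_n + z·[6/7·y_n + 1/7·y_{n+1}] ⇒ (1 − 1/7z)y_{n+1} = (1 + 6/7z)y_n
  R(z) = (1 + 6/7z)/(1 − 1/7z).

Find x<0 with |R(x)|<1.
x=-0.31: |R|=0.7031
R=−1: 1+6/7x = −1+1/7x ⇒ -5/7x=2 ⇒ x=2/(-5/7)=-2.8000
Confirm numerically:
  x=-2.504: |R|=0.84428 <1
  x=-2.184: |R|=0.66463 <1
  x=-2.110: |R|=0.62130 <1
  x=-1.536: |R|=0.25961 <1
  x=-3.080: |R|=1.13889 >1
  x=-2.883: |R|=1.04199 >1
Stable set (-2.8000, 0).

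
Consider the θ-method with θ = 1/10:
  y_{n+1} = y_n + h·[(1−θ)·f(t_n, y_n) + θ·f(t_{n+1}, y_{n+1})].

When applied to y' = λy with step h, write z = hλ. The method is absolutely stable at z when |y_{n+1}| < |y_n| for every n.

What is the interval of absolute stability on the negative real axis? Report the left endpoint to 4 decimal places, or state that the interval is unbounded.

z∈(-2.5000,0).

On y'=λy, z=hλ:
  y_{n+1} = y_n + z·[9/10·y_n + 1/10·y_{n+1}] ⇒ (1 − 1/10z)y_{n+1} = (1 + 9/10z)y_n
  Hence R(z) = (1 + 9/10z)/(1 − 1/10z).

Find x<0 with |R(x)|<1.
x=-0.88: |R|=0.1912
R=−1: 1+9/10x = −1+1/10x ⇒ -4/5x=2 ⇒ x=2/(-4/5)=-2.5000
Confirm numerically:
  x=-1.852: |R|=0.56261 <1
  x=-1.436: |R|=0.25568 <1
  x=-1.359: |R|=0.19641 <1
  x=-1.257: |R|=0.11664 <1
  x=-2.662: |R|=1.10235 >1
  x=-2.632: |R|=1.08360 >1
  x=-2.540: |R|=1.02552 >1
Stable set (-2.5000, 0).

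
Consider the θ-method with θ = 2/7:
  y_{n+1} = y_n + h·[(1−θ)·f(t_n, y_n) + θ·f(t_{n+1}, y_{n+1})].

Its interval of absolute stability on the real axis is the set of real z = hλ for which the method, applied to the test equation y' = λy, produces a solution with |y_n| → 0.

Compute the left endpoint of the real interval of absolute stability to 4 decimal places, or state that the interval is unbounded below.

z* = -4.6667.

With y'=λy (z=hλ):
  y_{n+1} = y_n + z·[5/7·y_n + 2/7·y_{n+1}] ⇒ (1 − 2/7z)y_{n+1} = (1 + 5/7z)y_n
  ⇒ R(z) = (1 + 5/7z)/(1 − 2/7z).

Find x<0 with |R(x)|<1.
x=-0.86: |R|=0.3096
R=−1: 1+5/7x = −1+2/7x ⇒ -3/7x=2 ⇒ x=2/(-3/7)=-4.6667
Confirm numerically:
  x=-3.363: |R|=0.71507 <1
  x=-2.409: |R|=0.42689 <1
  x=-2.179: |R|=0.34293 <1
  x=-5.137: |R|=1.08168 >1
  x=-5.006: |R|=1.05984 >1
So |R|<1 on (-4.6667, 0).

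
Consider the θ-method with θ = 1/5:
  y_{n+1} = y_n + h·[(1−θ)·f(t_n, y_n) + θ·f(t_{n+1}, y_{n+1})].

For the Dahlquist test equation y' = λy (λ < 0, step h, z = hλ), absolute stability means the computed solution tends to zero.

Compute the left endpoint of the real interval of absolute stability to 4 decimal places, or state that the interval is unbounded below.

Test eqn y'=λy, z=hλ:
  y_{n+1} = y_n + z·[4/5·y_n + 1/5·y_{n+1}] ⇒ (1 − 1/5z)y_{n+1} = (1 + 4/5z)y_n
  R(z) = (1 + 4/5z)/(1 − 1/5z).

Boundary: |R(x)|=1, x<0.
x=-0.51: |R|=0.5372
R=−1: 1+4/5x = −1+1/5x ⇒ -3/5x=2 ⇒ x=2/(-3/5)=-3.3333
Confirm numerically:
  x=-2.616: |R|=0.71744 <1
  x=-1.874: |R|=0.36311 <1
  x=-1.556: |R|=0.18670 <1
  x=-3.475: |R|=1.05015 >1
  x=-3.396: |R|=1.02239 >1
Stable set (-3.3333, 0).

left endpoint -3.3333.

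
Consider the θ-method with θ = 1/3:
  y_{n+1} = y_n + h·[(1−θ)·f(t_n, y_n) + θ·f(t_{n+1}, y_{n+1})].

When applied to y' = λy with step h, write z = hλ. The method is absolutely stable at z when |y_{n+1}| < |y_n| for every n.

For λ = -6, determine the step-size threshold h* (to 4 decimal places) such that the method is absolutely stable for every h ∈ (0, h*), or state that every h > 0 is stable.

On y'=λy, z=hλ:
  y_{n+1} = y_n + z·[2/3·y_n + 1/3·y_{n+1}] ⇒ (1 − 1/3z)y_{n+1} = (1 + 2/3z)y_n
  R(z) = (1 + 2/3z)/(1 − 1/3z).

Boundary: |R(x)|=1, x<0.
x=-1.19: |R|=0.1480
R=−1: 1+2/3x = −1+1/3x ⇒ -1/3x=2 ⇒ x=2/(-1/3)=-6.0000
Confirm numerically:
  x=-4.106: |R|=0.73346 <1
  x=-4.032: |R|=0.72014 <1
  x=-2.586: |R|=0.38883 <1
  x=-6.501: |R|=1.05273 >1
  x=-6.468: |R|=1.04943 >1
  x=-6.301: |R|=1.03236 >1
So |R|<1 on (-6.0000, 0).

(-6.0000,0); λ=-6 ⇒ h* = (6)/6 = 1.0000.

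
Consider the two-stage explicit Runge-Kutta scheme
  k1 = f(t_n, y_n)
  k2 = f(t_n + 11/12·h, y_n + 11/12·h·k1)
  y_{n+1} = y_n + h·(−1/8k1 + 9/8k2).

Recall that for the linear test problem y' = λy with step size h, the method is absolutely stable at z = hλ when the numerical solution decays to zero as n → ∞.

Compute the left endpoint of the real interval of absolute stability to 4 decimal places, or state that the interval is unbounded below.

z* = -0.9697.

Test eqn y'=λy, z=hλ:
  k1=λy_n ⇒ h·k1=z·y_n;  k2=λ(1+11/12z)y_n ⇒ h·k2=z(1+11/12z)y_n
  y_{n+1}/y_n = 1 − 1/8z + 9/8z(1+11/12z) = 1 + z + 33/32z²
  Hence R(z) = 1 + z + 33/32z².

Need |R(x)|<1, x<0.
x=-1.26: |R|=1.3772
R=1: x+33/32x²=0 ⇒ x=−32/33=-0.9697; min R=1−1/(4·33/32)=0.7576>−1
Confirm numerically:
  x=-0.918: |R|=0.95106 <1
  x=-0.567: |R|=0.76454 <1
  x=-0.468: |R|=0.75787 <1
  x=-1.187: |R|=1.26600 >1
  x=-1.086: |R|=1.13025 >1
Stable set (-0.9697, 0).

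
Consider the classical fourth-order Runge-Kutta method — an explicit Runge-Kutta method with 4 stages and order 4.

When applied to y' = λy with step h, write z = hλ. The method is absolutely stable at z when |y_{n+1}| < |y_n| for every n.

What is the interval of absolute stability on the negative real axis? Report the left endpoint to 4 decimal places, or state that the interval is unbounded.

(-2.7853, 0).

Set f=λy, z=hλ:
  order 4, 4-stage ⇒ R(z)=1+z+z^2/2+z^3/6+z^4/24
  (e.g. R(-0.83)=0.43893, |R|=0.43893)

Find x<0 with |R(x)|<1.
x=-0.83: |R|=0.4389
|R(-2.02)|=0.3402 |R(-1.47)|=0.2756 |R(-1.1)|=0.3442
Bisect:
  x_lo=-3.1508 |R|=1.7062  x_hi=-0.1272 |R|=0.8805
  mid=-1.63902 |R|=0.27103 →hi
  mid=-2.39492 |R|=0.55423 →hi
  mid=-2.77287 |R|=0.98142 →hi
  mid=-2.96184 |R|=1.30048 →lo
  mid=-2.86735 |R|=1.13094 →lo
  mid=-2.82011 |R|=1.05377 →lo
  mid=-2.79649 |R|=1.01701 →lo
  mid=-2.78468 |R|=0.99907 →hi
  mid=-2.79058 |R|=1.00800 →lo
  ...
  [-2.78542,-2.78523] ⇒ x*=-2.7853
Interval (-2.7853, 0).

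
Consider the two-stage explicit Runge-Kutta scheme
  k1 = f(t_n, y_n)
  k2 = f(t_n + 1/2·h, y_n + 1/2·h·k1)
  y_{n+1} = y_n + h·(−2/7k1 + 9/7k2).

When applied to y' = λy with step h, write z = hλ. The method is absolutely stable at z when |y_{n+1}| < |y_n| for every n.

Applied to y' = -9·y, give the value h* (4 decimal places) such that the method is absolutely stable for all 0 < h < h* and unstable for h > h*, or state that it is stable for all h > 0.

Set f=λy, z=hλ:
  k1=λy_n ⇒ h·k1=z·y_n;  k2=λ(1+1/2z)y_n ⇒ h·k2=z(1+1/2z)y_n
  y_{n+1}/y_n = 1 − 2/7z + 9/7z(1+1/2z) = 1 + z + 9/14z²
  ⇒ R(z) = 1 + z + 9/14z².

Find x<0 with |R(x)|<1.
x=-0.33: |R|=0.7400
R=1: x+9/14x²=0 ⇒ x=−14/9=-1.5556; min R=1−1/(4·9/14)=0.6111>−1
Confirm numerically:
  x=-1.447: |R|=0.89902 <1
  x=-1.161: |R|=0.70552 <1
  x=-1.070: |R|=0.66601 <1
  x=-0.940: |R|=0.62803 <1
  x=-2.112: |R|=1.75549 >1
  x=-1.577: |R|=1.02174 >1
So |R|<1 on (-1.5556, 0).

(-1.5556,0); λ=-9 ⇒ h* = (14/9)/9 = 0.1728.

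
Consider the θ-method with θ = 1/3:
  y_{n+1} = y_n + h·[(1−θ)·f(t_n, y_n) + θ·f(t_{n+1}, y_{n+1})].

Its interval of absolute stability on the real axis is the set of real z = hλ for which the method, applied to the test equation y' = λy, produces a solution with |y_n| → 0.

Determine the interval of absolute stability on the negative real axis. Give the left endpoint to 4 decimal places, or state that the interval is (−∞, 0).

(-6.0000, 0).

With y'=λy (z=hλ):
  y_{n+1} = y_n + z·[2/3·y_n + 1/3·y_{n+1}] ⇒ (1 − 1/3z)y_{n+1} = (1 + 2/3z)y_n
  Hence R(z) = (1 + 2/3z)/(1 − 1/3z).

Solve |R(x)|<1 on ℝ⁻.
x=-1.58: |R|=0.0349
R=−1: 1+2/3x = −1+1/3x ⇒ -1/3x=2 ⇒ x=2/(-1/3)=-6.0000
Confirm numerically:
  x=-4.070: |R|=0.72702 <1
  x=-2.665: |R|=0.41130 <1
  x=-2.567: |R|=0.38333 <1
  x=-6.203: |R|=1.02206 >1
  x=-6.148: |R|=1.01618 >1
  x=-6.062: |R|=1.00684 >1
So |R|<1 on (-6.0000, 0).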